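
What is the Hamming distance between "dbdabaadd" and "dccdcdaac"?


Comparing "dbdabaadd" and "dccdcdaac" position by position:
  Position 0: 'd' vs 'd' => same
  Position 1: 'b' vs 'c' => differ
  Position 2: 'd' vs 'c' => differ
  Position 3: 'a' vs 'd' => differ
  Position 4: 'b' vs 'c' => differ
  Position 5: 'a' vs 'd' => differ
  Position 6: 'a' vs 'a' => same
  Position 7: 'd' vs 'a' => differ
  Position 8: 'd' vs 'c' => differ
Total differences (Hamming distance): 7

7


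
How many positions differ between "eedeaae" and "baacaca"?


Comparing "eedeaae" and "baacaca" position by position:
  Position 0: 'e' vs 'b' => DIFFER
  Position 1: 'e' vs 'a' => DIFFER
  Position 2: 'd' vs 'a' => DIFFER
  Position 3: 'e' vs 'c' => DIFFER
  Position 4: 'a' vs 'a' => same
  Position 5: 'a' vs 'c' => DIFFER
  Position 6: 'e' vs 'a' => DIFFER
Positions that differ: 6

6


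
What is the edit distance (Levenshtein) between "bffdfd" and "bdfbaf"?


Computing edit distance: "bffdfd" -> "bdfbaf"
DP table:
           b    d    f    b    a    f
      0    1    2    3    4    5    6
  b   1    0    1    2    3    4    5
  f   2    1    1    1    2    3    4
  f   3    2    2    1    2    3    3
  d   4    3    2    2    2    3    4
  f   5    4    3    2    3    3    3
  d   6    5    4    3    3    4    4
Edit distance = dp[6][6] = 4

4


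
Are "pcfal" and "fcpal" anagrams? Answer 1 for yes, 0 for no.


Strings: "pcfal", "fcpal"
Sorted first:  acflp
Sorted second: acflp
Sorted forms match => anagrams

1


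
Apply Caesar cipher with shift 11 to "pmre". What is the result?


Caesar cipher: shift "pmre" by 11
  'p' (pos 15) + 11 = pos 0 = 'a'
  'm' (pos 12) + 11 = pos 23 = 'x'
  'r' (pos 17) + 11 = pos 2 = 'c'
  'e' (pos 4) + 11 = pos 15 = 'p'
Result: axcp

axcp


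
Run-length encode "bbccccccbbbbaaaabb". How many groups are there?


Input: bbccccccbbbbaaaabb
Scanning for consecutive runs:
  Group 1: 'b' x 2 (positions 0-1)
  Group 2: 'c' x 6 (positions 2-7)
  Group 3: 'b' x 4 (positions 8-11)
  Group 4: 'a' x 4 (positions 12-15)
  Group 5: 'b' x 2 (positions 16-17)
Total groups: 5

5


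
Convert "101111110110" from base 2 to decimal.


Input: "101111110110" in base 2
Positional expansion:
  Digit '1' (value 1) x 2^11 = 2048
  Digit '0' (value 0) x 2^10 = 0
  Digit '1' (value 1) x 2^9 = 512
  Digit '1' (value 1) x 2^8 = 256
  Digit '1' (value 1) x 2^7 = 128
  Digit '1' (value 1) x 2^6 = 64
  Digit '1' (value 1) x 2^5 = 32
  Digit '1' (value 1) x 2^4 = 16
  Digit '0' (value 0) x 2^3 = 0
  Digit '1' (value 1) x 2^2 = 4
  Digit '1' (value 1) x 2^1 = 2
  Digit '0' (value 0) x 2^0 = 0
Sum = 3062

3062


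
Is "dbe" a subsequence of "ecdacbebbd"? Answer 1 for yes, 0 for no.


Check if "dbe" is a subsequence of "ecdacbebbd"
Greedy scan:
  Position 0 ('e'): no match needed
  Position 1 ('c'): no match needed
  Position 2 ('d'): matches sub[0] = 'd'
  Position 3 ('a'): no match needed
  Position 4 ('c'): no match needed
  Position 5 ('b'): matches sub[1] = 'b'
  Position 6 ('e'): matches sub[2] = 'e'
  Position 7 ('b'): no match needed
  Position 8 ('b'): no match needed
  Position 9 ('d'): no match needed
All 3 characters matched => is a subsequence

1


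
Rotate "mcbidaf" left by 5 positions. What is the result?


Input: "mcbidaf", rotate left by 5
First 5 characters: "mcbid"
Remaining characters: "af"
Concatenate remaining + first: "af" + "mcbid" = "afmcbid"

afmcbid


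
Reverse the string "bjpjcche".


Input: bjpjcche
Reading characters right to left:
  Position 7: 'e'
  Position 6: 'h'
  Position 5: 'c'
  Position 4: 'c'
  Position 3: 'j'
  Position 2: 'p'
  Position 1: 'j'
  Position 0: 'b'
Reversed: ehccjpjb

ehccjpjb


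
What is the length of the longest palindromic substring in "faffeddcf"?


Input: "faffeddcf"
Checking substrings for palindromes:
  [0:3] "faf" (len 3) => palindrome
  [2:4] "ff" (len 2) => palindrome
  [5:7] "dd" (len 2) => palindrome
Longest palindromic substring: "faf" with length 3

3


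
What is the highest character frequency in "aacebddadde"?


Input: aacebddadde
Character counts:
  'a': 3
  'b': 1
  'c': 1
  'd': 4
  'e': 2
Maximum frequency: 4

4


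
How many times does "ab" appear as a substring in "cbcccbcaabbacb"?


Searching for "ab" in "cbcccbcaabbacb"
Scanning each position:
  Position 0: "cb" => no
  Position 1: "bc" => no
  Position 2: "cc" => no
  Position 3: "cc" => no
  Position 4: "cb" => no
  Position 5: "bc" => no
  Position 6: "ca" => no
  Position 7: "aa" => no
  Position 8: "ab" => MATCH
  Position 9: "bb" => no
  Position 10: "ba" => no
  Position 11: "ac" => no
  Position 12: "cb" => no
Total occurrences: 1

1


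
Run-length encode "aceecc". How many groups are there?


Input: aceecc
Scanning for consecutive runs:
  Group 1: 'a' x 1 (positions 0-0)
  Group 2: 'c' x 1 (positions 1-1)
  Group 3: 'e' x 2 (positions 2-3)
  Group 4: 'c' x 2 (positions 4-5)
Total groups: 4

4


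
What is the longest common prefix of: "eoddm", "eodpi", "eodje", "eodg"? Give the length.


Words: eoddm, eodpi, eodje, eodg
  Position 0: all 'e' => match
  Position 1: all 'o' => match
  Position 2: all 'd' => match
  Position 3: ('d', 'p', 'j', 'g') => mismatch, stop
LCP = "eod" (length 3)

3


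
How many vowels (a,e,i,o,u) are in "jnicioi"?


Input: jnicioi
Checking each character:
  'j' at position 0: consonant
  'n' at position 1: consonant
  'i' at position 2: vowel (running total: 1)
  'c' at position 3: consonant
  'i' at position 4: vowel (running total: 2)
  'o' at position 5: vowel (running total: 3)
  'i' at position 6: vowel (running total: 4)
Total vowels: 4

4


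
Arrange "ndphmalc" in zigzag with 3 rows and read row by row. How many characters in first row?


Zigzag "ndphmalc" into 3 rows:
Placing characters:
  'n' => row 0
  'd' => row 1
  'p' => row 2
  'h' => row 1
  'm' => row 0
  'a' => row 1
  'l' => row 2
  'c' => row 1
Rows:
  Row 0: "nm"
  Row 1: "dhac"
  Row 2: "pl"
First row length: 2

2


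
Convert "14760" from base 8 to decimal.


Input: "14760" in base 8
Positional expansion:
  Digit '1' (value 1) x 8^4 = 4096
  Digit '4' (value 4) x 8^3 = 2048
  Digit '7' (value 7) x 8^2 = 448
  Digit '6' (value 6) x 8^1 = 48
  Digit '0' (value 0) x 8^0 = 0
Sum = 6640

6640


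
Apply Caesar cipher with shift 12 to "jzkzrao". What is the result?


Caesar cipher: shift "jzkzrao" by 12
  'j' (pos 9) + 12 = pos 21 = 'v'
  'z' (pos 25) + 12 = pos 11 = 'l'
  'k' (pos 10) + 12 = pos 22 = 'w'
  'z' (pos 25) + 12 = pos 11 = 'l'
  'r' (pos 17) + 12 = pos 3 = 'd'
  'a' (pos 0) + 12 = pos 12 = 'm'
  'o' (pos 14) + 12 = pos 0 = 'a'
Result: vlwldma

vlwldma


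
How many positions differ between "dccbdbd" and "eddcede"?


Comparing "dccbdbd" and "eddcede" position by position:
  Position 0: 'd' vs 'e' => DIFFER
  Position 1: 'c' vs 'd' => DIFFER
  Position 2: 'c' vs 'd' => DIFFER
  Position 3: 'b' vs 'c' => DIFFER
  Position 4: 'd' vs 'e' => DIFFER
  Position 5: 'b' vs 'd' => DIFFER
  Position 6: 'd' vs 'e' => DIFFER
Positions that differ: 7

7


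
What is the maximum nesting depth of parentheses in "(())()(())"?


Input: "(())()(())"
Tracking depth:
  Position 0 '(': depth becomes 1
  Position 1 '(': depth becomes 2
  Position 2 ')': depth becomes 1
  Position 3 ')': depth becomes 0
  Position 4 '(': depth becomes 1
  Position 5 ')': depth becomes 0
  Position 6 '(': depth becomes 1
  Position 7 '(': depth becomes 2
  Position 8 ')': depth becomes 1
  Position 9 ')': depth becomes 0
Maximum depth reached: 2

2


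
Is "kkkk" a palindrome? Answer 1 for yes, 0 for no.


Input: kkkk
Reversed: kkkk
  Compare pos 0 ('k') with pos 3 ('k'): match
  Compare pos 1 ('k') with pos 2 ('k'): match
Result: palindrome

1


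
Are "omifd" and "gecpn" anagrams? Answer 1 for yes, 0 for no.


Strings: "omifd", "gecpn"
Sorted first:  dfimo
Sorted second: cegnp
Differ at position 0: 'd' vs 'c' => not anagrams

0


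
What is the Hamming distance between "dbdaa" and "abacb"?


Comparing "dbdaa" and "abacb" position by position:
  Position 0: 'd' vs 'a' => differ
  Position 1: 'b' vs 'b' => same
  Position 2: 'd' vs 'a' => differ
  Position 3: 'a' vs 'c' => differ
  Position 4: 'a' vs 'b' => differ
Total differences (Hamming distance): 4

4


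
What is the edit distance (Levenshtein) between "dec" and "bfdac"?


Computing edit distance: "dec" -> "bfdac"
DP table:
           b    f    d    a    c
      0    1    2    3    4    5
  d   1    1    2    2    3    4
  e   2    2    2    3    3    4
  c   3    3    3    3    4    3
Edit distance = dp[3][5] = 3

3


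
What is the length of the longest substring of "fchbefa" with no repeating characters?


Input: "fchbefa"
Sliding window (track last position of each char):
  Position 0 ('f'): window [0,0] length 1 -- new best
  Position 1 ('c'): window [0,1] length 2 -- new best
  Position 2 ('h'): window [0,2] length 3 -- new best
  Position 3 ('b'): window [0,3] length 4 -- new best
  Position 4 ('e'): window [0,4] length 5 -- new best
  Position 5 ('f'): repeat (last at 0), move window start to 1
  Position 5 ('f'): window [1,5] length 5
  Position 6 ('a'): window [1,6] length 6 -- new best
Longest substring with no repeats: "chbefa" with length 6

6


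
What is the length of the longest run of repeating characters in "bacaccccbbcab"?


Input: "bacaccccbbcab"
Scanning for longest run:
  Position 1 ('a'): new char, reset run to 1
  Position 2 ('c'): new char, reset run to 1
  Position 3 ('a'): new char, reset run to 1
  Position 4 ('c'): new char, reset run to 1
  Position 5 ('c'): continues run of 'c', length=2
  Position 6 ('c'): continues run of 'c', length=3
  Position 7 ('c'): continues run of 'c', length=4
  Position 8 ('b'): new char, reset run to 1
  Position 9 ('b'): continues run of 'b', length=2
  Position 10 ('c'): new char, reset run to 1
  Position 11 ('a'): new char, reset run to 1
  Position 12 ('b'): new char, reset run to 1
Longest run: 'c' with length 4

4


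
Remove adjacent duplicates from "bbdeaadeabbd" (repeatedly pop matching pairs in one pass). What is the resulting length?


Input: bbdeaadeabbd
Stack-based adjacent duplicate removal:
  Read 'b': push. Stack: b
  Read 'b': matches stack top 'b' => pop. Stack: (empty)
  Read 'd': push. Stack: d
  Read 'e': push. Stack: de
  Read 'a': push. Stack: dea
  Read 'a': matches stack top 'a' => pop. Stack: de
  Read 'd': push. Stack: ded
  Read 'e': push. Stack: dede
  Read 'a': push. Stack: dedea
  Read 'b': push. Stack: dedeab
  Read 'b': matches stack top 'b' => pop. Stack: dedea
  Read 'd': push. Stack: dedead
Final stack: "dedead" (length 6)

6


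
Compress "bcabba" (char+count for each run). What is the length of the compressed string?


Input: bcabba
Runs:
  'b' x 1 => "b1"
  'c' x 1 => "c1"
  'a' x 1 => "a1"
  'b' x 2 => "b2"
  'a' x 1 => "a1"
Compressed: "b1c1a1b2a1"
Compressed length: 10

10


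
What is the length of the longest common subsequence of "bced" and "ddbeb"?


LCS of "bced" and "ddbeb"
DP table:
           d    d    b    e    b
      0    0    0    0    0    0
  b   0    0    0    1    1    1
  c   0    0    0    1    1    1
  e   0    0    0    1    2    2
  d   0    1    1    1    2    2
LCS length = dp[4][5] = 2

2


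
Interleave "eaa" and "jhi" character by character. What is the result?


Interleaving "eaa" and "jhi":
  Position 0: 'e' from first, 'j' from second => "ej"
  Position 1: 'a' from first, 'h' from second => "ah"
  Position 2: 'a' from first, 'i' from second => "ai"
Result: ejahai

ejahai


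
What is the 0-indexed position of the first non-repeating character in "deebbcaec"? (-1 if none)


Input: deebbcaec
Character frequencies:
  'a': 1
  'b': 2
  'c': 2
  'd': 1
  'e': 3
Scanning left to right for freq == 1:
  Position 0 ('d'): unique! => answer = 0

0


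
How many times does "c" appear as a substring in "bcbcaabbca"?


Searching for "c" in "bcbcaabbca"
Scanning each position:
  Position 0: "b" => no
  Position 1: "c" => MATCH
  Position 2: "b" => no
  Position 3: "c" => MATCH
  Position 4: "a" => no
  Position 5: "a" => no
  Position 6: "b" => no
  Position 7: "b" => no
  Position 8: "c" => MATCH
  Position 9: "a" => no
Total occurrences: 3

3


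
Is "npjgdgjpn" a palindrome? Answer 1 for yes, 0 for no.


Input: npjgdgjpn
Reversed: npjgdgjpn
  Compare pos 0 ('n') with pos 8 ('n'): match
  Compare pos 1 ('p') with pos 7 ('p'): match
  Compare pos 2 ('j') with pos 6 ('j'): match
  Compare pos 3 ('g') with pos 5 ('g'): match
Result: palindrome

1


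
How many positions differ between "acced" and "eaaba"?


Comparing "acced" and "eaaba" position by position:
  Position 0: 'a' vs 'e' => DIFFER
  Position 1: 'c' vs 'a' => DIFFER
  Position 2: 'c' vs 'a' => DIFFER
  Position 3: 'e' vs 'b' => DIFFER
  Position 4: 'd' vs 'a' => DIFFER
Positions that differ: 5

5


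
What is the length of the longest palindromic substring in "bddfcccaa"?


Input: "bddfcccaa"
Checking substrings for palindromes:
  [4:7] "ccc" (len 3) => palindrome
  [1:3] "dd" (len 2) => palindrome
  [4:6] "cc" (len 2) => palindrome
  [5:7] "cc" (len 2) => palindrome
  [7:9] "aa" (len 2) => palindrome
Longest palindromic substring: "ccc" with length 3

3


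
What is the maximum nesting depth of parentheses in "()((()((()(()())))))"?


Input: "()((()((()(()())))))"
Tracking depth:
  Position 0 '(': depth becomes 1
  Position 1 ')': depth becomes 0
  Position 2 '(': depth becomes 1
  Position 3 '(': depth becomes 2
  Position 4 '(': depth becomes 3
  Position 5 ')': depth becomes 2
  Position 6 '(': depth becomes 3
  Position 7 '(': depth becomes 4
  Position 8 '(': depth becomes 5
  Position 9 ')': depth becomes 4
  Position 10 '(': depth becomes 5
  Position 11 '(': depth becomes 6
  Position 12 ')': depth becomes 5
  Position 13 '(': depth becomes 6
  Position 14 ')': depth becomes 5
  Position 15 ')': depth becomes 4
  Position 16 ')': depth becomes 3
  Position 17 ')': depth becomes 2
  Position 18 ')': depth becomes 1
  Position 19 ')': depth becomes 0
Maximum depth reached: 6

6


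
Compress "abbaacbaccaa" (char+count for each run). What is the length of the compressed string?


Input: abbaacbaccaa
Runs:
  'a' x 1 => "a1"
  'b' x 2 => "b2"
  'a' x 2 => "a2"
  'c' x 1 => "c1"
  'b' x 1 => "b1"
  'a' x 1 => "a1"
  'c' x 2 => "c2"
  'a' x 2 => "a2"
Compressed: "a1b2a2c1b1a1c2a2"
Compressed length: 16

16


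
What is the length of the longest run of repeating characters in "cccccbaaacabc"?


Input: "cccccbaaacabc"
Scanning for longest run:
  Position 1 ('c'): continues run of 'c', length=2
  Position 2 ('c'): continues run of 'c', length=3
  Position 3 ('c'): continues run of 'c', length=4
  Position 4 ('c'): continues run of 'c', length=5
  Position 5 ('b'): new char, reset run to 1
  Position 6 ('a'): new char, reset run to 1
  Position 7 ('a'): continues run of 'a', length=2
  Position 8 ('a'): continues run of 'a', length=3
  Position 9 ('c'): new char, reset run to 1
  Position 10 ('a'): new char, reset run to 1
  Position 11 ('b'): new char, reset run to 1
  Position 12 ('c'): new char, reset run to 1
Longest run: 'c' with length 5

5


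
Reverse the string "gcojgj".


Input: gcojgj
Reading characters right to left:
  Position 5: 'j'
  Position 4: 'g'
  Position 3: 'j'
  Position 2: 'o'
  Position 1: 'c'
  Position 0: 'g'
Reversed: jgjocg

jgjocg


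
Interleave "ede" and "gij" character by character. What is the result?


Interleaving "ede" and "gij":
  Position 0: 'e' from first, 'g' from second => "eg"
  Position 1: 'd' from first, 'i' from second => "di"
  Position 2: 'e' from first, 'j' from second => "ej"
Result: egdiej

egdiej


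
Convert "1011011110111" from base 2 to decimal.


Input: "1011011110111" in base 2
Positional expansion:
  Digit '1' (value 1) x 2^12 = 4096
  Digit '0' (value 0) x 2^11 = 0
  Digit '1' (value 1) x 2^10 = 1024
  Digit '1' (value 1) x 2^9 = 512
  Digit '0' (value 0) x 2^8 = 0
  Digit '1' (value 1) x 2^7 = 128
  Digit '1' (value 1) x 2^6 = 64
  Digit '1' (value 1) x 2^5 = 32
  Digit '1' (value 1) x 2^4 = 16
  Digit '0' (value 0) x 2^3 = 0
  Digit '1' (value 1) x 2^2 = 4
  Digit '1' (value 1) x 2^1 = 2
  Digit '1' (value 1) x 2^0 = 1
Sum = 5879

5879


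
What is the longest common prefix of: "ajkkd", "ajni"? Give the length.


Words: ajkkd, ajni
  Position 0: all 'a' => match
  Position 1: all 'j' => match
  Position 2: ('k', 'n') => mismatch, stop
LCP = "aj" (length 2)

2


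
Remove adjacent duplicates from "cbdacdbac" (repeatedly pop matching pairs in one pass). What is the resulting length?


Input: cbdacdbac
Stack-based adjacent duplicate removal:
  Read 'c': push. Stack: c
  Read 'b': push. Stack: cb
  Read 'd': push. Stack: cbd
  Read 'a': push. Stack: cbda
  Read 'c': push. Stack: cbdac
  Read 'd': push. Stack: cbdacd
  Read 'b': push. Stack: cbdacdb
  Read 'a': push. Stack: cbdacdba
  Read 'c': push. Stack: cbdacdbac
Final stack: "cbdacdbac" (length 9)

9


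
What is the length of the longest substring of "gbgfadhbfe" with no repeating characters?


Input: "gbgfadhbfe"
Sliding window (track last position of each char):
  Position 0 ('g'): window [0,0] length 1 -- new best
  Position 1 ('b'): window [0,1] length 2 -- new best
  Position 2 ('g'): repeat (last at 0), move window start to 1
  Position 2 ('g'): window [1,2] length 2
  Position 3 ('f'): window [1,3] length 3 -- new best
  Position 4 ('a'): window [1,4] length 4 -- new best
  Position 5 ('d'): window [1,5] length 5 -- new best
  Position 6 ('h'): window [1,6] length 6 -- new best
  Position 7 ('b'): repeat (last at 1), move window start to 2
  Position 7 ('b'): window [2,7] length 6
  Position 8 ('f'): repeat (last at 3), move window start to 4
  Position 8 ('f'): window [4,8] length 5
  Position 9 ('e'): window [4,9] length 6
Longest substring with no repeats: "bgfadh" with length 6

6


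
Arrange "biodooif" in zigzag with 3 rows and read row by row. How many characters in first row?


Zigzag "biodooif" into 3 rows:
Placing characters:
  'b' => row 0
  'i' => row 1
  'o' => row 2
  'd' => row 1
  'o' => row 0
  'o' => row 1
  'i' => row 2
  'f' => row 1
Rows:
  Row 0: "bo"
  Row 1: "idof"
  Row 2: "oi"
First row length: 2

2


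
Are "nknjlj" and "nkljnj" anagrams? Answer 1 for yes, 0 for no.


Strings: "nknjlj", "nkljnj"
Sorted first:  jjklnn
Sorted second: jjklnn
Sorted forms match => anagrams

1


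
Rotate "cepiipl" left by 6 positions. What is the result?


Input: "cepiipl", rotate left by 6
First 6 characters: "cepiip"
Remaining characters: "l"
Concatenate remaining + first: "l" + "cepiip" = "lcepiip"

lcepiip


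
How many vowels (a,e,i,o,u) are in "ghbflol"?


Input: ghbflol
Checking each character:
  'g' at position 0: consonant
  'h' at position 1: consonant
  'b' at position 2: consonant
  'f' at position 3: consonant
  'l' at position 4: consonant
  'o' at position 5: vowel (running total: 1)
  'l' at position 6: consonant
Total vowels: 1

1


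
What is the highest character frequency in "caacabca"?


Input: caacabca
Character counts:
  'a': 4
  'b': 1
  'c': 3
Maximum frequency: 4

4


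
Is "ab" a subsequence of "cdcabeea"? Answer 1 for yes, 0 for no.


Check if "ab" is a subsequence of "cdcabeea"
Greedy scan:
  Position 0 ('c'): no match needed
  Position 1 ('d'): no match needed
  Position 2 ('c'): no match needed
  Position 3 ('a'): matches sub[0] = 'a'
  Position 4 ('b'): matches sub[1] = 'b'
  Position 5 ('e'): no match needed
  Position 6 ('e'): no match needed
  Position 7 ('a'): no match needed
All 2 characters matched => is a subsequence

1


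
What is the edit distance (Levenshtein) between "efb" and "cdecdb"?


Computing edit distance: "efb" -> "cdecdb"
DP table:
           c    d    e    c    d    b
      0    1    2    3    4    5    6
  e   1    1    2    2    3    4    5
  f   2    2    2    3    3    4    5
  b   3    3    3    3    4    4    4
Edit distance = dp[3][6] = 4

4


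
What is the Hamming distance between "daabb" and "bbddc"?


Comparing "daabb" and "bbddc" position by position:
  Position 0: 'd' vs 'b' => differ
  Position 1: 'a' vs 'b' => differ
  Position 2: 'a' vs 'd' => differ
  Position 3: 'b' vs 'd' => differ
  Position 4: 'b' vs 'c' => differ
Total differences (Hamming distance): 5

5


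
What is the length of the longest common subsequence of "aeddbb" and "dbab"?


LCS of "aeddbb" and "dbab"
DP table:
           d    b    a    b
      0    0    0    0    0
  a   0    0    0    1    1
  e   0    0    0    1    1
  d   0    1    1    1    1
  d   0    1    1    1    1
  b   0    1    2    2    2
  b   0    1    2    2    3
LCS length = dp[6][4] = 3

3


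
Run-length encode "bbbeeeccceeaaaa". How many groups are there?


Input: bbbeeeccceeaaaa
Scanning for consecutive runs:
  Group 1: 'b' x 3 (positions 0-2)
  Group 2: 'e' x 3 (positions 3-5)
  Group 3: 'c' x 3 (positions 6-8)
  Group 4: 'e' x 2 (positions 9-10)
  Group 5: 'a' x 4 (positions 11-14)
Total groups: 5

5


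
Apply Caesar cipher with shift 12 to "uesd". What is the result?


Caesar cipher: shift "uesd" by 12
  'u' (pos 20) + 12 = pos 6 = 'g'
  'e' (pos 4) + 12 = pos 16 = 'q'
  's' (pos 18) + 12 = pos 4 = 'e'
  'd' (pos 3) + 12 = pos 15 = 'p'
Result: gqep

gqep


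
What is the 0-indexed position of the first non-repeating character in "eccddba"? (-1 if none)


Input: eccddba
Character frequencies:
  'a': 1
  'b': 1
  'c': 2
  'd': 2
  'e': 1
Scanning left to right for freq == 1:
  Position 0 ('e'): unique! => answer = 0

0


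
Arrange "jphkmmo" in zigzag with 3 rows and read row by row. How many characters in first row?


Zigzag "jphkmmo" into 3 rows:
Placing characters:
  'j' => row 0
  'p' => row 1
  'h' => row 2
  'k' => row 1
  'm' => row 0
  'm' => row 1
  'o' => row 2
Rows:
  Row 0: "jm"
  Row 1: "pkm"
  Row 2: "ho"
First row length: 2

2


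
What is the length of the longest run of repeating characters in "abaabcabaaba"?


Input: "abaabcabaaba"
Scanning for longest run:
  Position 1 ('b'): new char, reset run to 1
  Position 2 ('a'): new char, reset run to 1
  Position 3 ('a'): continues run of 'a', length=2
  Position 4 ('b'): new char, reset run to 1
  Position 5 ('c'): new char, reset run to 1
  Position 6 ('a'): new char, reset run to 1
  Position 7 ('b'): new char, reset run to 1
  Position 8 ('a'): new char, reset run to 1
  Position 9 ('a'): continues run of 'a', length=2
  Position 10 ('b'): new char, reset run to 1
  Position 11 ('a'): new char, reset run to 1
Longest run: 'a' with length 2

2


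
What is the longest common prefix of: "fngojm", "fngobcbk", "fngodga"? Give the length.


Words: fngojm, fngobcbk, fngodga
  Position 0: all 'f' => match
  Position 1: all 'n' => match
  Position 2: all 'g' => match
  Position 3: all 'o' => match
  Position 4: ('j', 'b', 'd') => mismatch, stop
LCP = "fngo" (length 4)

4


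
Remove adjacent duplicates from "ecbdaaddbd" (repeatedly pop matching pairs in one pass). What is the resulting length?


Input: ecbdaaddbd
Stack-based adjacent duplicate removal:
  Read 'e': push. Stack: e
  Read 'c': push. Stack: ec
  Read 'b': push. Stack: ecb
  Read 'd': push. Stack: ecbd
  Read 'a': push. Stack: ecbda
  Read 'a': matches stack top 'a' => pop. Stack: ecbd
  Read 'd': matches stack top 'd' => pop. Stack: ecb
  Read 'd': push. Stack: ecbd
  Read 'b': push. Stack: ecbdb
  Read 'd': push. Stack: ecbdbd
Final stack: "ecbdbd" (length 6)

6


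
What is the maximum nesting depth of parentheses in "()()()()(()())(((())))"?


Input: "()()()()(()())(((())))"
Tracking depth:
  Position 0 '(': depth becomes 1
  Position 1 ')': depth becomes 0
  Position 2 '(': depth becomes 1
  Position 3 ')': depth becomes 0
  Position 4 '(': depth becomes 1
  Position 5 ')': depth becomes 0
  Position 6 '(': depth becomes 1
  Position 7 ')': depth becomes 0
  Position 8 '(': depth becomes 1
  Position 9 '(': depth becomes 2
  Position 10 ')': depth becomes 1
  Position 11 '(': depth becomes 2
  Position 12 ')': depth becomes 1
  Position 13 ')': depth becomes 0
  Position 14 '(': depth becomes 1
  Position 15 '(': depth becomes 2
  Position 16 '(': depth becomes 3
  Position 17 '(': depth becomes 4
  Position 18 ')': depth becomes 3
  Position 19 ')': depth becomes 2
  Position 20 ')': depth becomes 1
  Position 21 ')': depth becomes 0
Maximum depth reached: 4

4


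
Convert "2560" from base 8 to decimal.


Input: "2560" in base 8
Positional expansion:
  Digit '2' (value 2) x 8^3 = 1024
  Digit '5' (value 5) x 8^2 = 320
  Digit '6' (value 6) x 8^1 = 48
  Digit '0' (value 0) x 8^0 = 0
Sum = 1392

1392


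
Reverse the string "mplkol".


Input: mplkol
Reading characters right to left:
  Position 5: 'l'
  Position 4: 'o'
  Position 3: 'k'
  Position 2: 'l'
  Position 1: 'p'
  Position 0: 'm'
Reversed: loklpm

loklpm


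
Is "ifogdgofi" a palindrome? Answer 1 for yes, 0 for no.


Input: ifogdgofi
Reversed: ifogdgofi
  Compare pos 0 ('i') with pos 8 ('i'): match
  Compare pos 1 ('f') with pos 7 ('f'): match
  Compare pos 2 ('o') with pos 6 ('o'): match
  Compare pos 3 ('g') with pos 5 ('g'): match
Result: palindrome

1


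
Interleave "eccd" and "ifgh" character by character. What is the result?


Interleaving "eccd" and "ifgh":
  Position 0: 'e' from first, 'i' from second => "ei"
  Position 1: 'c' from first, 'f' from second => "cf"
  Position 2: 'c' from first, 'g' from second => "cg"
  Position 3: 'd' from first, 'h' from second => "dh"
Result: eicfcgdh

eicfcgdh


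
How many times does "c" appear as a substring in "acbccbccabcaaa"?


Searching for "c" in "acbccbccabcaaa"
Scanning each position:
  Position 0: "a" => no
  Position 1: "c" => MATCH
  Position 2: "b" => no
  Position 3: "c" => MATCH
  Position 4: "c" => MATCH
  Position 5: "b" => no
  Position 6: "c" => MATCH
  Position 7: "c" => MATCH
  Position 8: "a" => no
  Position 9: "b" => no
  Position 10: "c" => MATCH
  Position 11: "a" => no
  Position 12: "a" => no
  Position 13: "a" => no
Total occurrences: 6

6


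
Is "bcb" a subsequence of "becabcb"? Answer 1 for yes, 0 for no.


Check if "bcb" is a subsequence of "becabcb"
Greedy scan:
  Position 0 ('b'): matches sub[0] = 'b'
  Position 1 ('e'): no match needed
  Position 2 ('c'): matches sub[1] = 'c'
  Position 3 ('a'): no match needed
  Position 4 ('b'): matches sub[2] = 'b'
  Position 5 ('c'): no match needed
  Position 6 ('b'): no match needed
All 3 characters matched => is a subsequence

1


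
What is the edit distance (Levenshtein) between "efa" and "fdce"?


Computing edit distance: "efa" -> "fdce"
DP table:
           f    d    c    e
      0    1    2    3    4
  e   1    1    2    3    3
  f   2    1    2    3    4
  a   3    2    2    3    4
Edit distance = dp[3][4] = 4

4


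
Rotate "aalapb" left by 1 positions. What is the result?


Input: "aalapb", rotate left by 1
First 1 characters: "a"
Remaining characters: "alapb"
Concatenate remaining + first: "alapb" + "a" = "alapba"

alapba


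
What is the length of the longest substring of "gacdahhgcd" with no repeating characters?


Input: "gacdahhgcd"
Sliding window (track last position of each char):
  Position 0 ('g'): window [0,0] length 1 -- new best
  Position 1 ('a'): window [0,1] length 2 -- new best
  Position 2 ('c'): window [0,2] length 3 -- new best
  Position 3 ('d'): window [0,3] length 4 -- new best
  Position 4 ('a'): repeat (last at 1), move window start to 2
  Position 4 ('a'): window [2,4] length 3
  Position 5 ('h'): window [2,5] length 4
  Position 6 ('h'): repeat (last at 5), move window start to 6
  Position 6 ('h'): window [6,6] length 1
  Position 7 ('g'): window [6,7] length 2
  Position 8 ('c'): window [6,8] length 3
  Position 9 ('d'): window [6,9] length 4
Longest substring with no repeats: "gacd" with length 4

4


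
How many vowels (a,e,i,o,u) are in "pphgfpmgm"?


Input: pphgfpmgm
Checking each character:
  'p' at position 0: consonant
  'p' at position 1: consonant
  'h' at position 2: consonant
  'g' at position 3: consonant
  'f' at position 4: consonant
  'p' at position 5: consonant
  'm' at position 6: consonant
  'g' at position 7: consonant
  'm' at position 8: consonant
Total vowels: 0

0


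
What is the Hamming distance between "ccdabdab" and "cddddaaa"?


Comparing "ccdabdab" and "cddddaaa" position by position:
  Position 0: 'c' vs 'c' => same
  Position 1: 'c' vs 'd' => differ
  Position 2: 'd' vs 'd' => same
  Position 3: 'a' vs 'd' => differ
  Position 4: 'b' vs 'd' => differ
  Position 5: 'd' vs 'a' => differ
  Position 6: 'a' vs 'a' => same
  Position 7: 'b' vs 'a' => differ
Total differences (Hamming distance): 5

5


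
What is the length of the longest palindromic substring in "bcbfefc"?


Input: "bcbfefc"
Checking substrings for palindromes:
  [0:3] "bcb" (len 3) => palindrome
  [3:6] "fef" (len 3) => palindrome
Longest palindromic substring: "bcb" with length 3

3


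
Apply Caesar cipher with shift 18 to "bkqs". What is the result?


Caesar cipher: shift "bkqs" by 18
  'b' (pos 1) + 18 = pos 19 = 't'
  'k' (pos 10) + 18 = pos 2 = 'c'
  'q' (pos 16) + 18 = pos 8 = 'i'
  's' (pos 18) + 18 = pos 10 = 'k'
Result: tcik

tcik


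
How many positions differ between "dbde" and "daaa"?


Comparing "dbde" and "daaa" position by position:
  Position 0: 'd' vs 'd' => same
  Position 1: 'b' vs 'a' => DIFFER
  Position 2: 'd' vs 'a' => DIFFER
  Position 3: 'e' vs 'a' => DIFFER
Positions that differ: 3

3


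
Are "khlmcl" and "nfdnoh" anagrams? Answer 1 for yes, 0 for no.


Strings: "khlmcl", "nfdnoh"
Sorted first:  chkllm
Sorted second: dfhnno
Differ at position 0: 'c' vs 'd' => not anagrams

0


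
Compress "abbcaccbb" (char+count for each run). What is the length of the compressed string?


Input: abbcaccbb
Runs:
  'a' x 1 => "a1"
  'b' x 2 => "b2"
  'c' x 1 => "c1"
  'a' x 1 => "a1"
  'c' x 2 => "c2"
  'b' x 2 => "b2"
Compressed: "a1b2c1a1c2b2"
Compressed length: 12

12


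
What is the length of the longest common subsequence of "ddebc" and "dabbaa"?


LCS of "ddebc" and "dabbaa"
DP table:
           d    a    b    b    a    a
      0    0    0    0    0    0    0
  d   0    1    1    1    1    1    1
  d   0    1    1    1    1    1    1
  e   0    1    1    1    1    1    1
  b   0    1    1    2    2    2    2
  c   0    1    1    2    2    2    2
LCS length = dp[5][6] = 2

2


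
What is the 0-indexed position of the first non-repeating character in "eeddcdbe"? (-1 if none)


Input: eeddcdbe
Character frequencies:
  'b': 1
  'c': 1
  'd': 3
  'e': 3
Scanning left to right for freq == 1:
  Position 0 ('e'): freq=3, skip
  Position 1 ('e'): freq=3, skip
  Position 2 ('d'): freq=3, skip
  Position 3 ('d'): freq=3, skip
  Position 4 ('c'): unique! => answer = 4

4


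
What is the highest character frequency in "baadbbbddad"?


Input: baadbbbddad
Character counts:
  'a': 3
  'b': 4
  'd': 4
Maximum frequency: 4

4


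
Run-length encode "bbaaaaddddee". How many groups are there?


Input: bbaaaaddddee
Scanning for consecutive runs:
  Group 1: 'b' x 2 (positions 0-1)
  Group 2: 'a' x 4 (positions 2-5)
  Group 3: 'd' x 4 (positions 6-9)
  Group 4: 'e' x 2 (positions 10-11)
Total groups: 4

4


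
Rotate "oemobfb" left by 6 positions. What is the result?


Input: "oemobfb", rotate left by 6
First 6 characters: "oemobf"
Remaining characters: "b"
Concatenate remaining + first: "b" + "oemobf" = "boemobf"

boemobf


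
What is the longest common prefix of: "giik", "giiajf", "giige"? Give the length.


Words: giik, giiajf, giige
  Position 0: all 'g' => match
  Position 1: all 'i' => match
  Position 2: all 'i' => match
  Position 3: ('k', 'a', 'g') => mismatch, stop
LCP = "gii" (length 3)

3


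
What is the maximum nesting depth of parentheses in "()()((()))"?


Input: "()()((()))"
Tracking depth:
  Position 0 '(': depth becomes 1
  Position 1 ')': depth becomes 0
  Position 2 '(': depth becomes 1
  Position 3 ')': depth becomes 0
  Position 4 '(': depth becomes 1
  Position 5 '(': depth becomes 2
  Position 6 '(': depth becomes 3
  Position 7 ')': depth becomes 2
  Position 8 ')': depth becomes 1
  Position 9 ')': depth becomes 0
Maximum depth reached: 3

3


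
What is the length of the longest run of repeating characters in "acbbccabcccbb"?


Input: "acbbccabcccbb"
Scanning for longest run:
  Position 1 ('c'): new char, reset run to 1
  Position 2 ('b'): new char, reset run to 1
  Position 3 ('b'): continues run of 'b', length=2
  Position 4 ('c'): new char, reset run to 1
  Position 5 ('c'): continues run of 'c', length=2
  Position 6 ('a'): new char, reset run to 1
  Position 7 ('b'): new char, reset run to 1
  Position 8 ('c'): new char, reset run to 1
  Position 9 ('c'): continues run of 'c', length=2
  Position 10 ('c'): continues run of 'c', length=3
  Position 11 ('b'): new char, reset run to 1
  Position 12 ('b'): continues run of 'b', length=2
Longest run: 'c' with length 3

3


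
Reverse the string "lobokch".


Input: lobokch
Reading characters right to left:
  Position 6: 'h'
  Position 5: 'c'
  Position 4: 'k'
  Position 3: 'o'
  Position 2: 'b'
  Position 1: 'o'
  Position 0: 'l'
Reversed: hckobol

hckobol


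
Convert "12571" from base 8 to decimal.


Input: "12571" in base 8
Positional expansion:
  Digit '1' (value 1) x 8^4 = 4096
  Digit '2' (value 2) x 8^3 = 1024
  Digit '5' (value 5) x 8^2 = 320
  Digit '7' (value 7) x 8^1 = 56
  Digit '1' (value 1) x 8^0 = 1
Sum = 5497

5497


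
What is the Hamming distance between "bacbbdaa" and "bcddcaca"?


Comparing "bacbbdaa" and "bcddcaca" position by position:
  Position 0: 'b' vs 'b' => same
  Position 1: 'a' vs 'c' => differ
  Position 2: 'c' vs 'd' => differ
  Position 3: 'b' vs 'd' => differ
  Position 4: 'b' vs 'c' => differ
  Position 5: 'd' vs 'a' => differ
  Position 6: 'a' vs 'c' => differ
  Position 7: 'a' vs 'a' => same
Total differences (Hamming distance): 6

6


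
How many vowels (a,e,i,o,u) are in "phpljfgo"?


Input: phpljfgo
Checking each character:
  'p' at position 0: consonant
  'h' at position 1: consonant
  'p' at position 2: consonant
  'l' at position 3: consonant
  'j' at position 4: consonant
  'f' at position 5: consonant
  'g' at position 6: consonant
  'o' at position 7: vowel (running total: 1)
Total vowels: 1

1


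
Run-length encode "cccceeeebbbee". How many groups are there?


Input: cccceeeebbbee
Scanning for consecutive runs:
  Group 1: 'c' x 4 (positions 0-3)
  Group 2: 'e' x 4 (positions 4-7)
  Group 3: 'b' x 3 (positions 8-10)
  Group 4: 'e' x 2 (positions 11-12)
Total groups: 4

4


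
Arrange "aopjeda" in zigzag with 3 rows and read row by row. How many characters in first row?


Zigzag "aopjeda" into 3 rows:
Placing characters:
  'a' => row 0
  'o' => row 1
  'p' => row 2
  'j' => row 1
  'e' => row 0
  'd' => row 1
  'a' => row 2
Rows:
  Row 0: "ae"
  Row 1: "ojd"
  Row 2: "pa"
First row length: 2

2


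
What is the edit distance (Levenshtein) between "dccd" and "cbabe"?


Computing edit distance: "dccd" -> "cbabe"
DP table:
           c    b    a    b    e
      0    1    2    3    4    5
  d   1    1    2    3    4    5
  c   2    1    2    3    4    5
  c   3    2    2    3    4    5
  d   4    3    3    3    4    5
Edit distance = dp[4][5] = 5

5


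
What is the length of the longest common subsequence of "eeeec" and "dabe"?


LCS of "eeeec" and "dabe"
DP table:
           d    a    b    e
      0    0    0    0    0
  e   0    0    0    0    1
  e   0    0    0    0    1
  e   0    0    0    0    1
  e   0    0    0    0    1
  c   0    0    0    0    1
LCS length = dp[5][4] = 1

1


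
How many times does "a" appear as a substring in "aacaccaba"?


Searching for "a" in "aacaccaba"
Scanning each position:
  Position 0: "a" => MATCH
  Position 1: "a" => MATCH
  Position 2: "c" => no
  Position 3: "a" => MATCH
  Position 4: "c" => no
  Position 5: "c" => no
  Position 6: "a" => MATCH
  Position 7: "b" => no
  Position 8: "a" => MATCH
Total occurrences: 5

5


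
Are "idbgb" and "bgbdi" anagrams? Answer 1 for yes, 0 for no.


Strings: "idbgb", "bgbdi"
Sorted first:  bbdgi
Sorted second: bbdgi
Sorted forms match => anagrams

1


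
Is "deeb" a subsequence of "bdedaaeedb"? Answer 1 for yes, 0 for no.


Check if "deeb" is a subsequence of "bdedaaeedb"
Greedy scan:
  Position 0 ('b'): no match needed
  Position 1 ('d'): matches sub[0] = 'd'
  Position 2 ('e'): matches sub[1] = 'e'
  Position 3 ('d'): no match needed
  Position 4 ('a'): no match needed
  Position 5 ('a'): no match needed
  Position 6 ('e'): matches sub[2] = 'e'
  Position 7 ('e'): no match needed
  Position 8 ('d'): no match needed
  Position 9 ('b'): matches sub[3] = 'b'
All 4 characters matched => is a subsequence

1


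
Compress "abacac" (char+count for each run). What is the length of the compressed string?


Input: abacac
Runs:
  'a' x 1 => "a1"
  'b' x 1 => "b1"
  'a' x 1 => "a1"
  'c' x 1 => "c1"
  'a' x 1 => "a1"
  'c' x 1 => "c1"
Compressed: "a1b1a1c1a1c1"
Compressed length: 12

12


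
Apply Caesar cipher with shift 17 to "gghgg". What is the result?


Caesar cipher: shift "gghgg" by 17
  'g' (pos 6) + 17 = pos 23 = 'x'
  'g' (pos 6) + 17 = pos 23 = 'x'
  'h' (pos 7) + 17 = pos 24 = 'y'
  'g' (pos 6) + 17 = pos 23 = 'x'
  'g' (pos 6) + 17 = pos 23 = 'x'
Result: xxyxx

xxyxx


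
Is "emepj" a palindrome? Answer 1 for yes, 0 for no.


Input: emepj
Reversed: jpeme
  Compare pos 0 ('e') with pos 4 ('j'): MISMATCH
  Compare pos 1 ('m') with pos 3 ('p'): MISMATCH
Result: not a palindrome

0


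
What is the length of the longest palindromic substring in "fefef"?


Input: "fefef"
Checking substrings for palindromes:
  [0:5] "fefef" (len 5) => palindrome
  [0:3] "fef" (len 3) => palindrome
  [1:4] "efe" (len 3) => palindrome
  [2:5] "fef" (len 3) => palindrome
Longest palindromic substring: "fefef" with length 5

5


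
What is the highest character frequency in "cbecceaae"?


Input: cbecceaae
Character counts:
  'a': 2
  'b': 1
  'c': 3
  'e': 3
Maximum frequency: 3

3


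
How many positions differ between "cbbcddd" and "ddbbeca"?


Comparing "cbbcddd" and "ddbbeca" position by position:
  Position 0: 'c' vs 'd' => DIFFER
  Position 1: 'b' vs 'd' => DIFFER
  Position 2: 'b' vs 'b' => same
  Position 3: 'c' vs 'b' => DIFFER
  Position 4: 'd' vs 'e' => DIFFER
  Position 5: 'd' vs 'c' => DIFFER
  Position 6: 'd' vs 'a' => DIFFER
Positions that differ: 6

6


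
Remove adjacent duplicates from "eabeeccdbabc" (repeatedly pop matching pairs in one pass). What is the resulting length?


Input: eabeeccdbabc
Stack-based adjacent duplicate removal:
  Read 'e': push. Stack: e
  Read 'a': push. Stack: ea
  Read 'b': push. Stack: eab
  Read 'e': push. Stack: eabe
  Read 'e': matches stack top 'e' => pop. Stack: eab
  Read 'c': push. Stack: eabc
  Read 'c': matches stack top 'c' => pop. Stack: eab
  Read 'd': push. Stack: eabd
  Read 'b': push. Stack: eabdb
  Read 'a': push. Stack: eabdba
  Read 'b': push. Stack: eabdbab
  Read 'c': push. Stack: eabdbabc
Final stack: "eabdbabc" (length 8)

8


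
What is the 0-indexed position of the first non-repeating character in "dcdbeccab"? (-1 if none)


Input: dcdbeccab
Character frequencies:
  'a': 1
  'b': 2
  'c': 3
  'd': 2
  'e': 1
Scanning left to right for freq == 1:
  Position 0 ('d'): freq=2, skip
  Position 1 ('c'): freq=3, skip
  Position 2 ('d'): freq=2, skip
  Position 3 ('b'): freq=2, skip
  Position 4 ('e'): unique! => answer = 4

4


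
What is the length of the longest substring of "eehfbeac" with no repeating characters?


Input: "eehfbeac"
Sliding window (track last position of each char):
  Position 0 ('e'): window [0,0] length 1 -- new best
  Position 1 ('e'): repeat (last at 0), move window start to 1
  Position 1 ('e'): window [1,1] length 1
  Position 2 ('h'): window [1,2] length 2 -- new best
  Position 3 ('f'): window [1,3] length 3 -- new best
  Position 4 ('b'): window [1,4] length 4 -- new best
  Position 5 ('e'): repeat (last at 1), move window start to 2
  Position 5 ('e'): window [2,5] length 4
  Position 6 ('a'): window [2,6] length 5 -- new best
  Position 7 ('c'): window [2,7] length 6 -- new best
Longest substring with no repeats: "hfbeac" with length 6

6
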